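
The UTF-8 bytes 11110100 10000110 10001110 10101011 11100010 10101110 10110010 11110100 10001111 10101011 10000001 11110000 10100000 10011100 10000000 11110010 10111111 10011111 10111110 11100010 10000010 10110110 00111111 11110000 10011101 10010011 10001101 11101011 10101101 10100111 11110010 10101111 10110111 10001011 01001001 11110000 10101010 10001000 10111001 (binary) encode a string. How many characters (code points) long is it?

12

Byte at offset 0: 0xF4 = 11110100 → 4-byte char (#1). Advance 4.
Byte at offset 4: 0xE2 = 11100010 → 3-byte char (#2). Advance 3.
Byte at offset 7: 0xF4 = 11110100 → 4-byte char (#3). Advance 4.
Byte at offset 11: 0xF0 = 11110000 → 4-byte char (#4). Advance 4.
Byte at offset 15: 0xF2 = 11110010 → 4-byte char (#5). Advance 4.
Byte at offset 19: 0xE2 = 11100010 → 3-byte char (#6). Advance 3.
Byte at offset 22: 0x3F = 00111111 → 1-byte char (#7). Advance 1.
Byte at offset 23: 0xF0 = 11110000 → 4-byte char (#8). Advance 4.
Byte at offset 27: 0xEB = 11101011 → 3-byte char (#9). Advance 3.
Byte at offset 30: 0xF2 = 11110010 → 4-byte char (#10). Advance 4.
Byte at offset 34: 0x49 = 01001001 → 1-byte char (#11). Advance 1.
Byte at offset 35: 0xF0 = 11110000 → 4-byte char (#12). Advance 4.
Reached end at offset 39 after 12 code points.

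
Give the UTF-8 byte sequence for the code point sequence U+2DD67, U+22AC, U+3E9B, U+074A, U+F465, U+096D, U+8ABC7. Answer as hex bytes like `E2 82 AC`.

F0 AD B5 A7 E2 8A AC E3 BA 9B DD 8A EF 91 A5 E0 A5 AD F2 8A AF 87

U+2DD67: 4-byte form → F0 AD B5 A7.
U+22AC: 3-byte form → E2 8A AC.
U+3E9B: 3-byte form → E3 BA 9B.
U+074A: 2-byte form → DD 8A.
U+F465: 3-byte form → EF 91 A5.
U+096D: 3-byte form → E0 A5 AD.
U+8ABC7: 4-byte form → F2 8A AF 87.
Concatenated (22 bytes): F0 AD B5 A7 E2 8A AC E3 BA 9B DD 8A EF 91 A5 E0 A5 AD F2 8A AF 87.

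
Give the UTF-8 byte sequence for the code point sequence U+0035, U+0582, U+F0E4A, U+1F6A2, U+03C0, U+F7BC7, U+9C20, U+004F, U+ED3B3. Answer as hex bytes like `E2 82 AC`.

U+0035: 1-byte form → 35.
U+0582: 2-byte form → D6 82.
U+F0E4A: 4-byte form → F3 B0 B9 8A.
U+1F6A2: 4-byte form → F0 9F 9A A2.
U+03C0: 2-byte form → CF 80.
U+F7BC7: 4-byte form → F3 B7 AF 87.
U+9C20: 3-byte form → E9 B0 A0.
U+004F: 1-byte form → 4F.
U+ED3B3: 4-byte form → F3 AD 8E B3.
Concatenated (25 bytes): 35 D6 82 F3 B0 B9 8A F0 9F 9A A2 CF 80 F3 B7 AF 87 E9 B0 A0 4F F3 AD 8E B3.

35 D6 82 F3 B0 B9 8A F0 9F 9A A2 CF 80 F3 B7 AF 87 E9 B0 A0 4F F3 AD 8E B3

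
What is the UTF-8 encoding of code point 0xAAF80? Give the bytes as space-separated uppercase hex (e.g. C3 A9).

U+AAF80 = 0xAAF80 = 700288 decimal. In range U+10000–U+10FFFF → 4-byte form: 11110xxx 10xxxxxx 10xxxxxx 10xxxxxx.
Binary (21 bits): 010101010111110000000.
Split 3+6+6+6: 010 | 101010 | 111110 | 000000.
Byte 1: 11110010 = 0xF2.
Byte 2: 10101010 = 0xAA.
Byte 3: 10111110 = 0xBE.
Byte 4: 10000000 = 0x80.

F2 AA BE 80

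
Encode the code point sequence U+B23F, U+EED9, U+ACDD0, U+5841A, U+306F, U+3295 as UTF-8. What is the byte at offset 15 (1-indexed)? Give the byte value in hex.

1-indexed offset 15 is 0-indexed offset 14.
U+B23F → 3-byte form EB 88 BF at offsets 0–2.
U+EED9 → 3-byte form EE BB 99 at offsets 3–5.
U+ACDD0 → 4-byte form F2 AC B7 90 at offsets 6–9.
U+5841A → 4-byte form F1 98 90 9A at offsets 10–13.
U+306F → 3-byte form E3 81 AF at offsets 14–16.
Offset 14 falls in char 5's range; it's byte 1 of E3 81 AF = 0xE3.

0xE3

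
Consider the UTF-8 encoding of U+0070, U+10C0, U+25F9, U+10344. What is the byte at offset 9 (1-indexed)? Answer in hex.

0x90

1-indexed offset 9 is 0-indexed offset 8.
U+0070 → 1-byte form 70 at offsets 0–0.
U+10C0 → 3-byte form E1 83 80 at offsets 1–3.
U+25F9 → 3-byte form E2 97 B9 at offsets 4–6.
U+10344 → 4-byte form F0 90 8D 84 at offsets 7–10.
Offset 8 falls in char 4's range; it's byte 2 of F0 90 8D 84 = 0x90.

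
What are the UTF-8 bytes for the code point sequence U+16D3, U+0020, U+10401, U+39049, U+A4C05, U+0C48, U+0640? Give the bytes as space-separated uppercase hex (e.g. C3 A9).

U+16D3: 3-byte form → E1 9B 93.
U+0020: 1-byte form → 20.
U+10401: 4-byte form → F0 90 90 81.
U+39049: 4-byte form → F0 B9 81 89.
U+A4C05: 4-byte form → F2 A4 B0 85.
U+0C48: 3-byte form → E0 B1 88.
U+0640: 2-byte form → D9 80.
Concatenated (21 bytes): E1 9B 93 20 F0 90 90 81 F0 B9 81 89 F2 A4 B0 85 E0 B1 88 D9 80.

E1 9B 93 20 F0 90 90 81 F0 B9 81 89 F2 A4 B0 85 E0 B1 88 D9 80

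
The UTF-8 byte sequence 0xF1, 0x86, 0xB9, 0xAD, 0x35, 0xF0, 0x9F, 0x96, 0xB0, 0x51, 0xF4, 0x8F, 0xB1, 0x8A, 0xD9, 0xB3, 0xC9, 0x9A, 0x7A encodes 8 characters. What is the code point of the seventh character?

Offset 0: leading byte 0xF1 = 11110001 → 4-byte char #1 = F1 86 B9 AD.
Offset 4: leading byte 0x35 = 00110101 → 1-byte char #2 = 35.
Offset 5: leading byte 0xF0 = 11110000 → 4-byte char #3 = F0 9F 96 B0.
Offset 9: leading byte 0x51 = 01010001 → 1-byte char #4 = 51.
Offset 10: leading byte 0xF4 = 11110100 → 4-byte char #5 = F4 8F B1 8A.
Offset 14: leading byte 0xD9 = 11011001 → 2-byte char #6 = D9 B3.
Offset 16: leading byte 0xC9 = 11001001 → 2-byte char #7 = C9 9A.
Leading byte 0xC9 = 11001001 matches 110xxxxx → 2-byte sequence.
Byte 1: 0xC9 = 11001001, payload 01001 (5 bits).
Byte 2: 0x9A = 10011010 (10xxxxxx ✓), payload 011010.
Concatenate: 01001011010 = 0x25A (11 bits → U+025A).

U+025A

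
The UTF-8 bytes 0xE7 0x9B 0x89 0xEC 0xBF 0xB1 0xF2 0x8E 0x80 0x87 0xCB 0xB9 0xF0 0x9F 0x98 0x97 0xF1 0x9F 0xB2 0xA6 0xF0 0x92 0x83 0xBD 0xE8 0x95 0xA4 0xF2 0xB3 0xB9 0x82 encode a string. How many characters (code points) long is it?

Byte at offset 0: 0xE7 = 11100111 → 3-byte char (#1). Advance 3.
Byte at offset 3: 0xEC = 11101100 → 3-byte char (#2). Advance 3.
Byte at offset 6: 0xF2 = 11110010 → 4-byte char (#3). Advance 4.
Byte at offset 10: 0xCB = 11001011 → 2-byte char (#4). Advance 2.
Byte at offset 12: 0xF0 = 11110000 → 4-byte char (#5). Advance 4.
Byte at offset 16: 0xF1 = 11110001 → 4-byte char (#6). Advance 4.
Byte at offset 20: 0xF0 = 11110000 → 4-byte char (#7). Advance 4.
Byte at offset 24: 0xE8 = 11101000 → 3-byte char (#8). Advance 3.
Byte at offset 27: 0xF2 = 11110010 → 4-byte char (#9). Advance 4.
Reached end at offset 31 after 9 code points.

9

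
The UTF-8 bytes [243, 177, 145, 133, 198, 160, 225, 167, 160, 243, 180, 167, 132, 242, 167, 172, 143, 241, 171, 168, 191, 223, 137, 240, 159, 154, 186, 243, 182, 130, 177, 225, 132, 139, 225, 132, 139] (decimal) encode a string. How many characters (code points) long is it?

11

Byte at offset 0: 0xF3 = 11110011 → 4-byte char (#1). Advance 4.
Byte at offset 4: 0xC6 = 11000110 → 2-byte char (#2). Advance 2.
Byte at offset 6: 0xE1 = 11100001 → 3-byte char (#3). Advance 3.
Byte at offset 9: 0xF3 = 11110011 → 4-byte char (#4). Advance 4.
Byte at offset 13: 0xF2 = 11110010 → 4-byte char (#5). Advance 4.
Byte at offset 17: 0xF1 = 11110001 → 4-byte char (#6). Advance 4.
Byte at offset 21: 0xDF = 11011111 → 2-byte char (#7). Advance 2.
Byte at offset 23: 0xF0 = 11110000 → 4-byte char (#8). Advance 4.
Byte at offset 27: 0xF3 = 11110011 → 4-byte char (#9). Advance 4.
Byte at offset 31: 0xE1 = 11100001 → 3-byte char (#10). Advance 3.
Byte at offset 34: 0xE1 = 11100001 → 3-byte char (#11). Advance 3.
Reached end at offset 37 after 11 code points.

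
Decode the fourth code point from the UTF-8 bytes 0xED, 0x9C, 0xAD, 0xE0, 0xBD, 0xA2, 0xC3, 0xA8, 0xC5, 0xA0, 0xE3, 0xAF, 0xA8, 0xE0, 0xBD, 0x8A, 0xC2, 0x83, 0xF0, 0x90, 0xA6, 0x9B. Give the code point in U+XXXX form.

Offset 0: leading byte 0xED = 11101101 → 3-byte char #1 = ED 9C AD.
Offset 3: leading byte 0xE0 = 11100000 → 3-byte char #2 = E0 BD A2.
Offset 6: leading byte 0xC3 = 11000011 → 2-byte char #3 = C3 A8.
Offset 8: leading byte 0xC5 = 11000101 → 2-byte char #4 = C5 A0.
Leading byte 0xC5 = 11000101 matches 110xxxxx → 2-byte sequence.
Byte 1: 0xC5 = 11000101, payload 00101 (5 bits).
Byte 2: 0xA0 = 10100000 (10xxxxxx ✓), payload 100000.
Concatenate: 00101100000 = 0x160 (11 bits → U+0160).

U+0160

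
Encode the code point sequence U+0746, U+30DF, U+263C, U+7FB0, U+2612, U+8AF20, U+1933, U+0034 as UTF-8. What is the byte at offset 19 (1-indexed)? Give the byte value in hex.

0xE1

1-indexed offset 19 is 0-indexed offset 18.
U+0746 → 2-byte form DD 86 at offsets 0–1.
U+30DF → 3-byte form E3 83 9F at offsets 2–4.
U+263C → 3-byte form E2 98 BC at offsets 5–7.
U+7FB0 → 3-byte form E7 BE B0 at offsets 8–10.
U+2612 → 3-byte form E2 98 92 at offsets 11–13.
U+8AF20 → 4-byte form F2 8A BC A0 at offsets 14–17.
U+1933 → 3-byte form E1 A4 B3 at offsets 18–20.
Offset 18 falls in char 7's range; it's byte 1 of E1 A4 B3 = 0xE1.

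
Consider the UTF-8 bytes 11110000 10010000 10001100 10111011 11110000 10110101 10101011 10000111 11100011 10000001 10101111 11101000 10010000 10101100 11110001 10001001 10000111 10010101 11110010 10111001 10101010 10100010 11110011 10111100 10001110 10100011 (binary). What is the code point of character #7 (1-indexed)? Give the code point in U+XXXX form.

U+FC3A3

Offset 0: leading byte 0xF0 = 11110000 → 4-byte char #1 = F0 90 8C BB.
Offset 4: leading byte 0xF0 = 11110000 → 4-byte char #2 = F0 B5 AB 87.
Offset 8: leading byte 0xE3 = 11100011 → 3-byte char #3 = E3 81 AF.
Offset 11: leading byte 0xE8 = 11101000 → 3-byte char #4 = E8 90 AC.
Offset 14: leading byte 0xF1 = 11110001 → 4-byte char #5 = F1 89 87 95.
Offset 18: leading byte 0xF2 = 11110010 → 4-byte char #6 = F2 B9 AA A2.
Offset 22: leading byte 0xF3 = 11110011 → 4-byte char #7 = F3 BC 8E A3.
Leading byte 0xF3 = 11110011 matches 11110xxx → 4-byte sequence.
Byte 1: 0xF3 = 11110011, payload 011 (3 bits).
Byte 2: 0xBC = 10111100 (10xxxxxx ✓), payload 111100.
Byte 3: 0x8E = 10001110 (10xxxxxx ✓), payload 001110.
Byte 4: 0xA3 = 10100011 (10xxxxxx ✓), payload 100011.
Concatenate: 011111100001110100011 = 0xFC3A3 (21 bits → U+FC3A3).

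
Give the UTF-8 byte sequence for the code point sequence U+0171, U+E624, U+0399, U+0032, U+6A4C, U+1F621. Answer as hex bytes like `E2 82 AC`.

U+0171: 2-byte form → C5 B1.
U+E624: 3-byte form → EE 98 A4.
U+0399: 2-byte form → CE 99.
U+0032: 1-byte form → 32.
U+6A4C: 3-byte form → E6 A9 8C.
U+1F621: 4-byte form → F0 9F 98 A1.
Concatenated (15 bytes): C5 B1 EE 98 A4 CE 99 32 E6 A9 8C F0 9F 98 A1.

C5 B1 EE 98 A4 CE 99 32 E6 A9 8C F0 9F 98 A1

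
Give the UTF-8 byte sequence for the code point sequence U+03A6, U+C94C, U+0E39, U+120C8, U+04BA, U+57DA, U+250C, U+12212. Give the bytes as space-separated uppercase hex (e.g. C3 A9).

CE A6 EC A5 8C E0 B8 B9 F0 92 83 88 D2 BA E5 9F 9A E2 94 8C F0 92 88 92

U+03A6: 2-byte form → CE A6.
U+C94C: 3-byte form → EC A5 8C.
U+0E39: 3-byte form → E0 B8 B9.
U+120C8: 4-byte form → F0 92 83 88.
U+04BA: 2-byte form → D2 BA.
U+57DA: 3-byte form → E5 9F 9A.
U+250C: 3-byte form → E2 94 8C.
U+12212: 4-byte form → F0 92 88 92.
Concatenated (24 bytes): CE A6 EC A5 8C E0 B8 B9 F0 92 83 88 D2 BA E5 9F 9A E2 94 8C F0 92 88 92.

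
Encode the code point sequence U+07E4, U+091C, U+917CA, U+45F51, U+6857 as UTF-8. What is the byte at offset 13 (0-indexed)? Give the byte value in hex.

U+07E4 → 2-byte form DF A4 at offsets 0–1.
U+091C → 3-byte form E0 A4 9C at offsets 2–4.
U+917CA → 4-byte form F2 91 9F 8A at offsets 5–8.
U+45F51 → 4-byte form F1 85 BD 91 at offsets 9–12.
U+6857 → 3-byte form E6 A1 97 at offsets 13–15.
Offset 13 falls in char 5's range; it's byte 1 of E6 A1 97 = 0xE6.

0xE6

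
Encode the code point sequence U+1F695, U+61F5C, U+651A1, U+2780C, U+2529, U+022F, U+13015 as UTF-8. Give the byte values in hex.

U+1F695: 4-byte form → F0 9F 9A 95.
U+61F5C: 4-byte form → F1 A1 BD 9C.
U+651A1: 4-byte form → F1 A5 86 A1.
U+2780C: 4-byte form → F0 A7 A0 8C.
U+2529: 3-byte form → E2 94 A9.
U+022F: 2-byte form → C8 AF.
U+13015: 4-byte form → F0 93 80 95.
Concatenated (25 bytes): F0 9F 9A 95 F1 A1 BD 9C F1 A5 86 A1 F0 A7 A0 8C E2 94 A9 C8 AF F0 93 80 95.

F0 9F 9A 95 F1 A1 BD 9C F1 A5 86 A1 F0 A7 A0 8C E2 94 A9 C8 AF F0 93 80 95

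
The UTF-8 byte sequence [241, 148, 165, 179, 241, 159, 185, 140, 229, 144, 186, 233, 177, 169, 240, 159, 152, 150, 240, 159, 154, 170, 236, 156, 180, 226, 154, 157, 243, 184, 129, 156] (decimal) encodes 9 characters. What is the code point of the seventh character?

Offset 0: leading byte 0xF1 = 11110001 → 4-byte char #1 = F1 94 A5 B3.
Offset 4: leading byte 0xF1 = 11110001 → 4-byte char #2 = F1 9F B9 8C.
Offset 8: leading byte 0xE5 = 11100101 → 3-byte char #3 = E5 90 BA.
Offset 11: leading byte 0xE9 = 11101001 → 3-byte char #4 = E9 B1 A9.
Offset 14: leading byte 0xF0 = 11110000 → 4-byte char #5 = F0 9F 98 96.
Offset 18: leading byte 0xF0 = 11110000 → 4-byte char #6 = F0 9F 9A AA.
Offset 22: leading byte 0xEC = 11101100 → 3-byte char #7 = EC 9C B4.
Leading byte 0xEC = 11101100 matches 1110xxxx → 3-byte sequence.
Byte 1: 0xEC = 11101100, payload 1100 (4 bits).
Byte 2: 0x9C = 10011100 (10xxxxxx ✓), payload 011100.
Byte 3: 0xB4 = 10110100 (10xxxxxx ✓), payload 110100.
Concatenate: 1100011100110100 = 0xC734 (16 bits → U+C734).

U+C734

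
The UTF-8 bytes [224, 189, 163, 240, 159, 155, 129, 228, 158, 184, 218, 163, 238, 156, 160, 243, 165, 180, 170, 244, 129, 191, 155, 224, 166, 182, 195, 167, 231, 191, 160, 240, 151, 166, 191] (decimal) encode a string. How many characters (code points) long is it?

Byte at offset 0: 0xE0 = 11100000 → 3-byte char (#1). Advance 3.
Byte at offset 3: 0xF0 = 11110000 → 4-byte char (#2). Advance 4.
Byte at offset 7: 0xE4 = 11100100 → 3-byte char (#3). Advance 3.
Byte at offset 10: 0xDA = 11011010 → 2-byte char (#4). Advance 2.
Byte at offset 12: 0xEE = 11101110 → 3-byte char (#5). Advance 3.
Byte at offset 15: 0xF3 = 11110011 → 4-byte char (#6). Advance 4.
Byte at offset 19: 0xF4 = 11110100 → 4-byte char (#7). Advance 4.
Byte at offset 23: 0xE0 = 11100000 → 3-byte char (#8). Advance 3.
Byte at offset 26: 0xC3 = 11000011 → 2-byte char (#9). Advance 2.
Byte at offset 28: 0xE7 = 11100111 → 3-byte char (#10). Advance 3.
Byte at offset 31: 0xF0 = 11110000 → 4-byte char (#11). Advance 4.
Reached end at offset 35 after 11 code points.

11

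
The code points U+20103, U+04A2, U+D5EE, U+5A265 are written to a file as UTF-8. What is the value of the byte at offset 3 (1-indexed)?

0x84

1-indexed offset 3 is 0-indexed offset 2.
U+20103 → 4-byte form F0 A0 84 83 at offsets 0–3.
Offset 2 falls in char 1's range; it's byte 3 of F0 A0 84 83 = 0x84.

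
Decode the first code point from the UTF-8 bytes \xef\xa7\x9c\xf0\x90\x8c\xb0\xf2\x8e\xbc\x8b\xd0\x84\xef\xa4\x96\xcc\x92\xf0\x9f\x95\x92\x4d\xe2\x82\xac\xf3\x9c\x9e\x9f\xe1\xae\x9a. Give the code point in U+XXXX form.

Offset 0: leading byte 0xEF = 11101111 → 3-byte char #1 = EF A7 9C.
Leading byte 0xEF = 11101111 matches 1110xxxx → 3-byte sequence.
Byte 1: 0xEF = 11101111, payload 1111 (4 bits).
Byte 2: 0xA7 = 10100111 (10xxxxxx ✓), payload 100111.
Byte 3: 0x9C = 10011100 (10xxxxxx ✓), payload 011100.
Concatenate: 1111100111011100 = 0xF9DC (16 bits → U+F9DC).

U+F9DC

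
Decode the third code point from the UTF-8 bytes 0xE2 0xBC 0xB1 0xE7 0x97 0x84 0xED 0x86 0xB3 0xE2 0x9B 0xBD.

Offset 0: leading byte 0xE2 = 11100010 → 3-byte char #1 = E2 BC B1.
Offset 3: leading byte 0xE7 = 11100111 → 3-byte char #2 = E7 97 84.
Offset 6: leading byte 0xED = 11101101 → 3-byte char #3 = ED 86 B3.
Leading byte 0xED = 11101101 matches 1110xxxx → 3-byte sequence.
Byte 1: 0xED = 11101101, payload 1101 (4 bits).
Byte 2: 0x86 = 10000110 (10xxxxxx ✓), payload 000110.
Byte 3: 0xB3 = 10110011 (10xxxxxx ✓), payload 110011.
Concatenate: 1101000110110011 = 0xD1B3 (16 bits → U+D1B3).

U+D1B3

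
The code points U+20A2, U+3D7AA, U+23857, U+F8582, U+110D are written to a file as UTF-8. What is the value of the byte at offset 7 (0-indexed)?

U+20A2 → 3-byte form E2 82 A2 at offsets 0–2.
U+3D7AA → 4-byte form F0 BD 9E AA at offsets 3–6.
U+23857 → 4-byte form F0 A3 A1 97 at offsets 7–10.
Offset 7 falls in char 3's range; it's byte 1 of F0 A3 A1 97 = 0xF0.

0xF0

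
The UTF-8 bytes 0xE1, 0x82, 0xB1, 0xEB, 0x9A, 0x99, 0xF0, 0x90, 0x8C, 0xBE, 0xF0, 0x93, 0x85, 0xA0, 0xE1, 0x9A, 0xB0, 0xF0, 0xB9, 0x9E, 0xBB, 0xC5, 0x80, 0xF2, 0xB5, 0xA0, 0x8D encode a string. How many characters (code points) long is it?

Byte at offset 0: 0xE1 = 11100001 → 3-byte char (#1). Advance 3.
Byte at offset 3: 0xEB = 11101011 → 3-byte char (#2). Advance 3.
Byte at offset 6: 0xF0 = 11110000 → 4-byte char (#3). Advance 4.
Byte at offset 10: 0xF0 = 11110000 → 4-byte char (#4). Advance 4.
Byte at offset 14: 0xE1 = 11100001 → 3-byte char (#5). Advance 3.
Byte at offset 17: 0xF0 = 11110000 → 4-byte char (#6). Advance 4.
Byte at offset 21: 0xC5 = 11000101 → 2-byte char (#7). Advance 2.
Byte at offset 23: 0xF2 = 11110010 → 4-byte char (#8). Advance 4.
Reached end at offset 27 after 8 code points.

8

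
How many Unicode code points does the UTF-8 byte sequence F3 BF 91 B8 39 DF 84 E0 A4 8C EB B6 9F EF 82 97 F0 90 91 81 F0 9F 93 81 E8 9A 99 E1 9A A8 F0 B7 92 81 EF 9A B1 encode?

12

Byte at offset 0: 0xF3 = 11110011 → 4-byte char (#1). Advance 4.
Byte at offset 4: 0x39 = 00111001 → 1-byte char (#2). Advance 1.
Byte at offset 5: 0xDF = 11011111 → 2-byte char (#3). Advance 2.
Byte at offset 7: 0xE0 = 11100000 → 3-byte char (#4). Advance 3.
Byte at offset 10: 0xEB = 11101011 → 3-byte char (#5). Advance 3.
Byte at offset 13: 0xEF = 11101111 → 3-byte char (#6). Advance 3.
Byte at offset 16: 0xF0 = 11110000 → 4-byte char (#7). Advance 4.
Byte at offset 20: 0xF0 = 11110000 → 4-byte char (#8). Advance 4.
Byte at offset 24: 0xE8 = 11101000 → 3-byte char (#9). Advance 3.
Byte at offset 27: 0xE1 = 11100001 → 3-byte char (#10). Advance 3.
Byte at offset 30: 0xF0 = 11110000 → 4-byte char (#11). Advance 4.
Byte at offset 34: 0xEF = 11101111 → 3-byte char (#12). Advance 3.
Reached end at offset 37 after 12 code points.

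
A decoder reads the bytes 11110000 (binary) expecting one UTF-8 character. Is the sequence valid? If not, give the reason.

invalid (sequence truncated)

Leading byte 0xF0 = 11110000 → 4-byte form, but only 1 byte is present.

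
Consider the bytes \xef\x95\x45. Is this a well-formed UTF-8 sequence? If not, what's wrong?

invalid (non-continuation byte where continuation expected)

Leading byte 0xEF = 11101111 → 3-byte form.
Byte 3 is 0x45 = 01000101, which is not 10xxxxxx — expected a continuation byte.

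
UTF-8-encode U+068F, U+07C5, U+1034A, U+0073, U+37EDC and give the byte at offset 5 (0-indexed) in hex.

0x90

U+068F → 2-byte form DA 8F at offsets 0–1.
U+07C5 → 2-byte form DF 85 at offsets 2–3.
U+1034A → 4-byte form F0 90 8D 8A at offsets 4–7.
Offset 5 falls in char 3's range; it's byte 2 of F0 90 8D 8A = 0x90.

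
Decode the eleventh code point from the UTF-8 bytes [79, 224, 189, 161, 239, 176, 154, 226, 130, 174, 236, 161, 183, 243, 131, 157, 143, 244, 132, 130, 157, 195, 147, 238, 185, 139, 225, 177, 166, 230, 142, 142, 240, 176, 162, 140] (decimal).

Offset 0: leading byte 0x4F = 01001111 → 1-byte char #1 = 4F.
Offset 1: leading byte 0xE0 = 11100000 → 3-byte char #2 = E0 BD A1.
Offset 4: leading byte 0xEF = 11101111 → 3-byte char #3 = EF B0 9A.
Offset 7: leading byte 0xE2 = 11100010 → 3-byte char #4 = E2 82 AE.
Offset 10: leading byte 0xEC = 11101100 → 3-byte char #5 = EC A1 B7.
Offset 13: leading byte 0xF3 = 11110011 → 4-byte char #6 = F3 83 9D 8F.
Offset 17: leading byte 0xF4 = 11110100 → 4-byte char #7 = F4 84 82 9D.
Offset 21: leading byte 0xC3 = 11000011 → 2-byte char #8 = C3 93.
Offset 23: leading byte 0xEE = 11101110 → 3-byte char #9 = EE B9 8B.
Offset 26: leading byte 0xE1 = 11100001 → 3-byte char #10 = E1 B1 A6.
Offset 29: leading byte 0xE6 = 11100110 → 3-byte char #11 = E6 8E 8E.
Leading byte 0xE6 = 11100110 matches 1110xxxx → 3-byte sequence.
Byte 1: 0xE6 = 11100110, payload 0110 (4 bits).
Byte 2: 0x8E = 10001110 (10xxxxxx ✓), payload 001110.
Byte 3: 0x8E = 10001110 (10xxxxxx ✓), payload 001110.
Concatenate: 0110001110001110 = 0x638E (16 bits → U+638E).

U+638E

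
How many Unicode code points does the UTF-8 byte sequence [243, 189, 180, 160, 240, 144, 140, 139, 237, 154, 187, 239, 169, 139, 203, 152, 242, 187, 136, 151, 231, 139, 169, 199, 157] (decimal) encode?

Byte at offset 0: 0xF3 = 11110011 → 4-byte char (#1). Advance 4.
Byte at offset 4: 0xF0 = 11110000 → 4-byte char (#2). Advance 4.
Byte at offset 8: 0xED = 11101101 → 3-byte char (#3). Advance 3.
Byte at offset 11: 0xEF = 11101111 → 3-byte char (#4). Advance 3.
Byte at offset 14: 0xCB = 11001011 → 2-byte char (#5). Advance 2.
Byte at offset 16: 0xF2 = 11110010 → 4-byte char (#6). Advance 4.
Byte at offset 20: 0xE7 = 11100111 → 3-byte char (#7). Advance 3.
Byte at offset 23: 0xC7 = 11000111 → 2-byte char (#8). Advance 2.
Reached end at offset 25 after 8 code points.

8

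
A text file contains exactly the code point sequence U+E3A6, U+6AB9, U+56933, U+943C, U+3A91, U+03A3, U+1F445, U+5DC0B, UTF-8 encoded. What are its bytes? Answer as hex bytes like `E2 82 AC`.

U+E3A6: 3-byte form → EE 8E A6.
U+6AB9: 3-byte form → E6 AA B9.
U+56933: 4-byte form → F1 96 A4 B3.
U+943C: 3-byte form → E9 90 BC.
U+3A91: 3-byte form → E3 AA 91.
U+03A3: 2-byte form → CE A3.
U+1F445: 4-byte form → F0 9F 91 85.
U+5DC0B: 4-byte form → F1 9D B0 8B.
Concatenated (26 bytes): EE 8E A6 E6 AA B9 F1 96 A4 B3 E9 90 BC E3 AA 91 CE A3 F0 9F 91 85 F1 9D B0 8B.

EE 8E A6 E6 AA B9 F1 96 A4 B3 E9 90 BC E3 AA 91 CE A3 F0 9F 91 85 F1 9D B0 8B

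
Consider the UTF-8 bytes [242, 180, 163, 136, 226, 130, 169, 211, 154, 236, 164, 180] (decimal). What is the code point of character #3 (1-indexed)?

Offset 0: leading byte 0xF2 = 11110010 → 4-byte char #1 = F2 B4 A3 88.
Offset 4: leading byte 0xE2 = 11100010 → 3-byte char #2 = E2 82 A9.
Offset 7: leading byte 0xD3 = 11010011 → 2-byte char #3 = D3 9A.
Leading byte 0xD3 = 11010011 matches 110xxxxx → 2-byte sequence.
Byte 1: 0xD3 = 11010011, payload 10011 (5 bits).
Byte 2: 0x9A = 10011010 (10xxxxxx ✓), payload 011010.
Concatenate: 10011011010 = 0x4DA (11 bits → U+04DA).

U+04DA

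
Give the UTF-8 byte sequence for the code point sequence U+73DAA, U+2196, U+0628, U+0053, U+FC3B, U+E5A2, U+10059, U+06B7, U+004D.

F1 B3 B6 AA E2 86 96 D8 A8 53 EF B0 BB EE 96 A2 F0 90 81 99 DA B7 4D

U+73DAA: 4-byte form → F1 B3 B6 AA.
U+2196: 3-byte form → E2 86 96.
U+0628: 2-byte form → D8 A8.
U+0053: 1-byte form → 53.
U+FC3B: 3-byte form → EF B0 BB.
U+E5A2: 3-byte form → EE 96 A2.
U+10059: 4-byte form → F0 90 81 99.
U+06B7: 2-byte form → DA B7.
U+004D: 1-byte form → 4D.
Concatenated (23 bytes): F1 B3 B6 AA E2 86 96 D8 A8 53 EF B0 BB EE 96 A2 F0 90 81 99 DA B7 4D.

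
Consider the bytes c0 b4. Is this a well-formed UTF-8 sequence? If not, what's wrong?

Leading byte 0xC0 = 11000000 → 2-byte form.
Continuation bytes all match 10xxxxxx. Payload decodes to 0x34.
But 0x34 < 0x80, the minimum for a 2-byte sequence — this is an overlong encoding.

invalid (overlong encoding)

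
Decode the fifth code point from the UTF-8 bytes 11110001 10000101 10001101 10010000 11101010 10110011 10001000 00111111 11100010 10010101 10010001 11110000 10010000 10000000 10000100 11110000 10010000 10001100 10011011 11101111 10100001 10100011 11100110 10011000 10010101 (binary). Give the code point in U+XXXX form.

U+10004

Offset 0: leading byte 0xF1 = 11110001 → 4-byte char #1 = F1 85 8D 90.
Offset 4: leading byte 0xEA = 11101010 → 3-byte char #2 = EA B3 88.
Offset 7: leading byte 0x3F = 00111111 → 1-byte char #3 = 3F.
Offset 8: leading byte 0xE2 = 11100010 → 3-byte char #4 = E2 95 91.
Offset 11: leading byte 0xF0 = 11110000 → 4-byte char #5 = F0 90 80 84.
Leading byte 0xF0 = 11110000 matches 11110xxx → 4-byte sequence.
Byte 1: 0xF0 = 11110000, payload 000 (3 bits).
Byte 2: 0x90 = 10010000 (10xxxxxx ✓), payload 010000.
Byte 3: 0x80 = 10000000 (10xxxxxx ✓), payload 000000.
Byte 4: 0x84 = 10000100 (10xxxxxx ✓), payload 000100.
Concatenate: 000010000000000000100 = 0x10004 (21 bits → U+10004).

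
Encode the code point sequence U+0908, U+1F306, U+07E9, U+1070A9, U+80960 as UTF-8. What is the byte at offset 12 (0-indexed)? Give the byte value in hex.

U+0908 → 3-byte form E0 A4 88 at offsets 0–2.
U+1F306 → 4-byte form F0 9F 8C 86 at offsets 3–6.
U+07E9 → 2-byte form DF A9 at offsets 7–8.
U+1070A9 → 4-byte form F4 87 82 A9 at offsets 9–12.
Offset 12 falls in char 4's range; it's byte 4 of F4 87 82 A9 = 0xA9.

0xA9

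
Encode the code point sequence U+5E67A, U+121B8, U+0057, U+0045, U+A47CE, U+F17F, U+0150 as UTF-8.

U+5E67A: 4-byte form → F1 9E 99 BA.
U+121B8: 4-byte form → F0 92 86 B8.
U+0057: 1-byte form → 57.
U+0045: 1-byte form → 45.
U+A47CE: 4-byte form → F2 A4 9F 8E.
U+F17F: 3-byte form → EF 85 BF.
U+0150: 2-byte form → C5 90.
Concatenated (19 bytes): F1 9E 99 BA F0 92 86 B8 57 45 F2 A4 9F 8E EF 85 BF C5 90.

F1 9E 99 BA F0 92 86 B8 57 45 F2 A4 9F 8E EF 85 BF C5 90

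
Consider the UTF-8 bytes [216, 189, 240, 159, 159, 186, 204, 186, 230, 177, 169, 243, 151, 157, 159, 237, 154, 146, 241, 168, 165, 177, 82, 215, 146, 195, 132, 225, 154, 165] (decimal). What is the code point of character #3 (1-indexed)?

U+033A

Offset 0: leading byte 0xD8 = 11011000 → 2-byte char #1 = D8 BD.
Offset 2: leading byte 0xF0 = 11110000 → 4-byte char #2 = F0 9F 9F BA.
Offset 6: leading byte 0xCC = 11001100 → 2-byte char #3 = CC BA.
Leading byte 0xCC = 11001100 matches 110xxxxx → 2-byte sequence.
Byte 1: 0xCC = 11001100, payload 01100 (5 bits).
Byte 2: 0xBA = 10111010 (10xxxxxx ✓), payload 111010.
Concatenate: 01100111010 = 0x33A (11 bits → U+033A).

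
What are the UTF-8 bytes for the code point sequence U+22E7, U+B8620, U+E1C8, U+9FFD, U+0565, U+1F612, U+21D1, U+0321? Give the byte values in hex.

U+22E7: 3-byte form → E2 8B A7.
U+B8620: 4-byte form → F2 B8 98 A0.
U+E1C8: 3-byte form → EE 87 88.
U+9FFD: 3-byte form → E9 BF BD.
U+0565: 2-byte form → D5 A5.
U+1F612: 4-byte form → F0 9F 98 92.
U+21D1: 3-byte form → E2 87 91.
U+0321: 2-byte form → CC A1.
Concatenated (24 bytes): E2 8B A7 F2 B8 98 A0 EE 87 88 E9 BF BD D5 A5 F0 9F 98 92 E2 87 91 CC A1.

E2 8B A7 F2 B8 98 A0 EE 87 88 E9 BF BD D5 A5 F0 9F 98 92 E2 87 91 CC A1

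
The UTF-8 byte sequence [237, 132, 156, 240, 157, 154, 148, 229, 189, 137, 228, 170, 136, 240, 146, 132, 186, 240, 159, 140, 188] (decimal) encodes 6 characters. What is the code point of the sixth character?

U+1F33C

Offset 0: leading byte 0xED = 11101101 → 3-byte char #1 = ED 84 9C.
Offset 3: leading byte 0xF0 = 11110000 → 4-byte char #2 = F0 9D 9A 94.
Offset 7: leading byte 0xE5 = 11100101 → 3-byte char #3 = E5 BD 89.
Offset 10: leading byte 0xE4 = 11100100 → 3-byte char #4 = E4 AA 88.
Offset 13: leading byte 0xF0 = 11110000 → 4-byte char #5 = F0 92 84 BA.
Offset 17: leading byte 0xF0 = 11110000 → 4-byte char #6 = F0 9F 8C BC.
Leading byte 0xF0 = 11110000 matches 11110xxx → 4-byte sequence.
Byte 1: 0xF0 = 11110000, payload 000 (3 bits).
Byte 2: 0x9F = 10011111 (10xxxxxx ✓), payload 011111.
Byte 3: 0x8C = 10001100 (10xxxxxx ✓), payload 001100.
Byte 4: 0xBC = 10111100 (10xxxxxx ✓), payload 111100.
Concatenate: 000011111001100111100 = 0x1F33C (21 bits → U+1F33C).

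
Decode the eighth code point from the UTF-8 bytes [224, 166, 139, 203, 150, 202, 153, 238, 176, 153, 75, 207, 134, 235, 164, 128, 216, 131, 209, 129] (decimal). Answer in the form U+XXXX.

Offset 0: leading byte 0xE0 = 11100000 → 3-byte char #1 = E0 A6 8B.
Offset 3: leading byte 0xCB = 11001011 → 2-byte char #2 = CB 96.
Offset 5: leading byte 0xCA = 11001010 → 2-byte char #3 = CA 99.
Offset 7: leading byte 0xEE = 11101110 → 3-byte char #4 = EE B0 99.
Offset 10: leading byte 0x4B = 01001011 → 1-byte char #5 = 4B.
Offset 11: leading byte 0xCF = 11001111 → 2-byte char #6 = CF 86.
Offset 13: leading byte 0xEB = 11101011 → 3-byte char #7 = EB A4 80.
Offset 16: leading byte 0xD8 = 11011000 → 2-byte char #8 = D8 83.
Leading byte 0xD8 = 11011000 matches 110xxxxx → 2-byte sequence.
Byte 1: 0xD8 = 11011000, payload 11000 (5 bits).
Byte 2: 0x83 = 10000011 (10xxxxxx ✓), payload 000011.
Concatenate: 11000000011 = 0x603 (11 bits → U+0603).

U+0603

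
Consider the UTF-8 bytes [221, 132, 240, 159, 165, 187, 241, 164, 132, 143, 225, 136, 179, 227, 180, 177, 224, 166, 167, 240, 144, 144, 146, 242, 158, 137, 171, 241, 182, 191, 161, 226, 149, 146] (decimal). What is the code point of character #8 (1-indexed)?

U+9E26B

Offset 0: leading byte 0xDD = 11011101 → 2-byte char #1 = DD 84.
Offset 2: leading byte 0xF0 = 11110000 → 4-byte char #2 = F0 9F A5 BB.
Offset 6: leading byte 0xF1 = 11110001 → 4-byte char #3 = F1 A4 84 8F.
Offset 10: leading byte 0xE1 = 11100001 → 3-byte char #4 = E1 88 B3.
Offset 13: leading byte 0xE3 = 11100011 → 3-byte char #5 = E3 B4 B1.
Offset 16: leading byte 0xE0 = 11100000 → 3-byte char #6 = E0 A6 A7.
Offset 19: leading byte 0xF0 = 11110000 → 4-byte char #7 = F0 90 90 92.
Offset 23: leading byte 0xF2 = 11110010 → 4-byte char #8 = F2 9E 89 AB.
Leading byte 0xF2 = 11110010 matches 11110xxx → 4-byte sequence.
Byte 1: 0xF2 = 11110010, payload 010 (3 bits).
Byte 2: 0x9E = 10011110 (10xxxxxx ✓), payload 011110.
Byte 3: 0x89 = 10001001 (10xxxxxx ✓), payload 001001.
Byte 4: 0xAB = 10101011 (10xxxxxx ✓), payload 101011.
Concatenate: 010011110001001101011 = 0x9E26B (21 bits → U+9E26B).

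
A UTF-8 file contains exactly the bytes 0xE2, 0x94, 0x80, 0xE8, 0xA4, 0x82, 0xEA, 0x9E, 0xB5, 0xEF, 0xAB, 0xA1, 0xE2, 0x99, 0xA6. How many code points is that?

5

Byte at offset 0: 0xE2 = 11100010 → 3-byte char (#1). Advance 3.
Byte at offset 3: 0xE8 = 11101000 → 3-byte char (#2). Advance 3.
Byte at offset 6: 0xEA = 11101010 → 3-byte char (#3). Advance 3.
Byte at offset 9: 0xEF = 11101111 → 3-byte char (#4). Advance 3.
Byte at offset 12: 0xE2 = 11100010 → 3-byte char (#5). Advance 3.
Reached end at offset 15 after 5 code points.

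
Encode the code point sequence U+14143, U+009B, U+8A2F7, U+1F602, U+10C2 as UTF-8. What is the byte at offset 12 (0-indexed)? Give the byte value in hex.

0x98

U+14143 → 4-byte form F0 94 85 83 at offsets 0–3.
U+009B → 2-byte form C2 9B at offsets 4–5.
U+8A2F7 → 4-byte form F2 8A 8B B7 at offsets 6–9.
U+1F602 → 4-byte form F0 9F 98 82 at offsets 10–13.
Offset 12 falls in char 4's range; it's byte 3 of F0 9F 98 82 = 0x98.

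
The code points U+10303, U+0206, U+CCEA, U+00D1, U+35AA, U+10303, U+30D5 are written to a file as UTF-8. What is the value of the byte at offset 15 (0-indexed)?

U+10303 → 4-byte form F0 90 8C 83 at offsets 0–3.
U+0206 → 2-byte form C8 86 at offsets 4–5.
U+CCEA → 3-byte form EC B3 AA at offsets 6–8.
U+00D1 → 2-byte form C3 91 at offsets 9–10.
U+35AA → 3-byte form E3 96 AA at offsets 11–13.
U+10303 → 4-byte form F0 90 8C 83 at offsets 14–17.
Offset 15 falls in char 6's range; it's byte 2 of F0 90 8C 83 = 0x90.

0x90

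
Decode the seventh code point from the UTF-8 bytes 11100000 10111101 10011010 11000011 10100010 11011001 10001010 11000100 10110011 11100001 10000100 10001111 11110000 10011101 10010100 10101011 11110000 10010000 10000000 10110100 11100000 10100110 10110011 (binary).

U+10034

Offset 0: leading byte 0xE0 = 11100000 → 3-byte char #1 = E0 BD 9A.
Offset 3: leading byte 0xC3 = 11000011 → 2-byte char #2 = C3 A2.
Offset 5: leading byte 0xD9 = 11011001 → 2-byte char #3 = D9 8A.
Offset 7: leading byte 0xC4 = 11000100 → 2-byte char #4 = C4 B3.
Offset 9: leading byte 0xE1 = 11100001 → 3-byte char #5 = E1 84 8F.
Offset 12: leading byte 0xF0 = 11110000 → 4-byte char #6 = F0 9D 94 AB.
Offset 16: leading byte 0xF0 = 11110000 → 4-byte char #7 = F0 90 80 B4.
Leading byte 0xF0 = 11110000 matches 11110xxx → 4-byte sequence.
Byte 1: 0xF0 = 11110000, payload 000 (3 bits).
Byte 2: 0x90 = 10010000 (10xxxxxx ✓), payload 010000.
Byte 3: 0x80 = 10000000 (10xxxxxx ✓), payload 000000.
Byte 4: 0xB4 = 10110100 (10xxxxxx ✓), payload 110100.
Concatenate: 000010000000000110100 = 0x10034 (21 bits → U+10034).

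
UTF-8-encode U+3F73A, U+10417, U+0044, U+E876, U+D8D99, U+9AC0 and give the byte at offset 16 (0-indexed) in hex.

0xE9

U+3F73A → 4-byte form F0 BF 9C BA at offsets 0–3.
U+10417 → 4-byte form F0 90 90 97 at offsets 4–7.
U+0044 → 1-byte form 44 at offsets 8–8.
U+E876 → 3-byte form EE A1 B6 at offsets 9–11.
U+D8D99 → 4-byte form F3 98 B6 99 at offsets 12–15.
U+9AC0 → 3-byte form E9 AB 80 at offsets 16–18.
Offset 16 falls in char 6's range; it's byte 1 of E9 AB 80 = 0xE9.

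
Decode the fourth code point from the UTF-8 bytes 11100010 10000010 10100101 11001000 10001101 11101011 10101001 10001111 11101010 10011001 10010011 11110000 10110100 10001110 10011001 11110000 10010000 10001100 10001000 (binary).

Offset 0: leading byte 0xE2 = 11100010 → 3-byte char #1 = E2 82 A5.
Offset 3: leading byte 0xC8 = 11001000 → 2-byte char #2 = C8 8D.
Offset 5: leading byte 0xEB = 11101011 → 3-byte char #3 = EB A9 8F.
Offset 8: leading byte 0xEA = 11101010 → 3-byte char #4 = EA 99 93.
Leading byte 0xEA = 11101010 matches 1110xxxx → 3-byte sequence.
Byte 1: 0xEA = 11101010, payload 1010 (4 bits).
Byte 2: 0x99 = 10011001 (10xxxxxx ✓), payload 011001.
Byte 3: 0x93 = 10010011 (10xxxxxx ✓), payload 010011.
Concatenate: 1010011001010011 = 0xA653 (16 bits → U+A653).

U+A653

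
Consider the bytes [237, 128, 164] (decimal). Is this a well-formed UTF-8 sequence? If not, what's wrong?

Leading byte 0xED = 11101101 → 3-byte form.
Continuation bytes 0x80=10000000, 0xA4=10100100 all match 10xxxxxx.
Decoded value 0xD024 is ≥ 0x800 (shortest form) and not a surrogate.

valid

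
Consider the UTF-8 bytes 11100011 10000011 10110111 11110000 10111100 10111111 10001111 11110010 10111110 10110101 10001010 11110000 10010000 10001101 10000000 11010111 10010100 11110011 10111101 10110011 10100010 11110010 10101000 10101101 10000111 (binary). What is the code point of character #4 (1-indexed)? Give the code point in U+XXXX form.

Offset 0: leading byte 0xE3 = 11100011 → 3-byte char #1 = E3 83 B7.
Offset 3: leading byte 0xF0 = 11110000 → 4-byte char #2 = F0 BC BF 8F.
Offset 7: leading byte 0xF2 = 11110010 → 4-byte char #3 = F2 BE B5 8A.
Offset 11: leading byte 0xF0 = 11110000 → 4-byte char #4 = F0 90 8D 80.
Leading byte 0xF0 = 11110000 matches 11110xxx → 4-byte sequence.
Byte 1: 0xF0 = 11110000, payload 000 (3 bits).
Byte 2: 0x90 = 10010000 (10xxxxxx ✓), payload 010000.
Byte 3: 0x8D = 10001101 (10xxxxxx ✓), payload 001101.
Byte 4: 0x80 = 10000000 (10xxxxxx ✓), payload 000000.
Concatenate: 000010000001101000000 = 0x10340 (21 bits → U+10340).

U+10340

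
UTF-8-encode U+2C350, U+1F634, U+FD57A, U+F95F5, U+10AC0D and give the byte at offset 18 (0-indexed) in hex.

U+2C350 → 4-byte form F0 AC 8D 90 at offsets 0–3.
U+1F634 → 4-byte form F0 9F 98 B4 at offsets 4–7.
U+FD57A → 4-byte form F3 BD 95 BA at offsets 8–11.
U+F95F5 → 4-byte form F3 B9 97 B5 at offsets 12–15.
U+10AC0D → 4-byte form F4 8A B0 8D at offsets 16–19.
Offset 18 falls in char 5's range; it's byte 3 of F4 8A B0 8D = 0xB0.

0xB0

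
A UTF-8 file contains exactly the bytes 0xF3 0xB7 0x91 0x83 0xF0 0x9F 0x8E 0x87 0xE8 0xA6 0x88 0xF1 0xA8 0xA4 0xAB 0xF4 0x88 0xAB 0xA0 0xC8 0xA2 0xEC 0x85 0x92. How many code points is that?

7

Byte at offset 0: 0xF3 = 11110011 → 4-byte char (#1). Advance 4.
Byte at offset 4: 0xF0 = 11110000 → 4-byte char (#2). Advance 4.
Byte at offset 8: 0xE8 = 11101000 → 3-byte char (#3). Advance 3.
Byte at offset 11: 0xF1 = 11110001 → 4-byte char (#4). Advance 4.
Byte at offset 15: 0xF4 = 11110100 → 4-byte char (#5). Advance 4.
Byte at offset 19: 0xC8 = 11001000 → 2-byte char (#6). Advance 2.
Byte at offset 21: 0xEC = 11101100 → 3-byte char (#7). Advance 3.
Reached end at offset 24 after 7 code points.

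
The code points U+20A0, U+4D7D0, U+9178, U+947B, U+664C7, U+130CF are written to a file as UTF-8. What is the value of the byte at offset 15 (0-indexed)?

U+20A0 → 3-byte form E2 82 A0 at offsets 0–2.
U+4D7D0 → 4-byte form F1 8D 9F 90 at offsets 3–6.
U+9178 → 3-byte form E9 85 B8 at offsets 7–9.
U+947B → 3-byte form E9 91 BB at offsets 10–12.
U+664C7 → 4-byte form F1 A6 93 87 at offsets 13–16.
Offset 15 falls in char 5's range; it's byte 3 of F1 A6 93 87 = 0x93.

0x93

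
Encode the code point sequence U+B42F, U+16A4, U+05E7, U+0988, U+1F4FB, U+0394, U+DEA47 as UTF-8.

EB 90 AF E1 9A A4 D7 A7 E0 A6 88 F0 9F 93 BB CE 94 F3 9E A9 87

U+B42F: 3-byte form → EB 90 AF.
U+16A4: 3-byte form → E1 9A A4.
U+05E7: 2-byte form → D7 A7.
U+0988: 3-byte form → E0 A6 88.
U+1F4FB: 4-byte form → F0 9F 93 BB.
U+0394: 2-byte form → CE 94.
U+DEA47: 4-byte form → F3 9E A9 87.
Concatenated (21 bytes): EB 90 AF E1 9A A4 D7 A7 E0 A6 88 F0 9F 93 BB CE 94 F3 9E A9 87.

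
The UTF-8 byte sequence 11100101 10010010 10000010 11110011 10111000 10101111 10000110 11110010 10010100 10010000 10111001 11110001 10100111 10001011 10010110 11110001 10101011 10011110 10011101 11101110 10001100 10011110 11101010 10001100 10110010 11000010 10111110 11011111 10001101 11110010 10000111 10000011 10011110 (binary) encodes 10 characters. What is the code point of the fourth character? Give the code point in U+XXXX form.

U+672D6

Offset 0: leading byte 0xE5 = 11100101 → 3-byte char #1 = E5 92 82.
Offset 3: leading byte 0xF3 = 11110011 → 4-byte char #2 = F3 B8 AF 86.
Offset 7: leading byte 0xF2 = 11110010 → 4-byte char #3 = F2 94 90 B9.
Offset 11: leading byte 0xF1 = 11110001 → 4-byte char #4 = F1 A7 8B 96.
Leading byte 0xF1 = 11110001 matches 11110xxx → 4-byte sequence.
Byte 1: 0xF1 = 11110001, payload 001 (3 bits).
Byte 2: 0xA7 = 10100111 (10xxxxxx ✓), payload 100111.
Byte 3: 0x8B = 10001011 (10xxxxxx ✓), payload 001011.
Byte 4: 0x96 = 10010110 (10xxxxxx ✓), payload 010110.
Concatenate: 001100111001011010110 = 0x672D6 (21 bits → U+672D6).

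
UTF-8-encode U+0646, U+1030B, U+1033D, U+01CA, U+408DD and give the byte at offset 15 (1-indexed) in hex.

1-indexed offset 15 is 0-indexed offset 14.
U+0646 → 2-byte form D9 86 at offsets 0–1.
U+1030B → 4-byte form F0 90 8C 8B at offsets 2–5.
U+1033D → 4-byte form F0 90 8C BD at offsets 6–9.
U+01CA → 2-byte form C7 8A at offsets 10–11.
U+408DD → 4-byte form F1 80 A3 9D at offsets 12–15.
Offset 14 falls in char 5's range; it's byte 3 of F1 80 A3 9D = 0xA3.

0xA3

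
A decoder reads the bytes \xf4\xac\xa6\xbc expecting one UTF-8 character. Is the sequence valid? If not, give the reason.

invalid (encodes a value above U+10FFFF)

Leading byte 0xF4 = 11110100 → 4-byte form.
Payload = 0x12C9BC, which exceeds U+10FFFF, the maximum Unicode code point. (Leading bytes F5–FF, or F4 followed by ≥ 0x90, are invalid.)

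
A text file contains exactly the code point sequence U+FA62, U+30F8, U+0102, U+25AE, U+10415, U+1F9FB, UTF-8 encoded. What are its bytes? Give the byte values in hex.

EF A9 A2 E3 83 B8 C4 82 E2 96 AE F0 90 90 95 F0 9F A7 BB

U+FA62: 3-byte form → EF A9 A2.
U+30F8: 3-byte form → E3 83 B8.
U+0102: 2-byte form → C4 82.
U+25AE: 3-byte form → E2 96 AE.
U+10415: 4-byte form → F0 90 90 95.
U+1F9FB: 4-byte form → F0 9F A7 BB.
Concatenated (19 bytes): EF A9 A2 E3 83 B8 C4 82 E2 96 AE F0 90 90 95 F0 9F A7 BB.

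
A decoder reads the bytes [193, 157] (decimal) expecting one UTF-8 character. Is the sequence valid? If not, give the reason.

Leading byte 0xC1 = 11000001 → 2-byte form.
Continuation bytes all match 10xxxxxx. Payload decodes to 0x5D.
But 0x5D < 0x80, the minimum for a 2-byte sequence — this is an overlong encoding.

invalid (overlong encoding)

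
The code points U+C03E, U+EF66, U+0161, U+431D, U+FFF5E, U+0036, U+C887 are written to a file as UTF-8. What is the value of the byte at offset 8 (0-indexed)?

0xE4

U+C03E → 3-byte form EC 80 BE at offsets 0–2.
U+EF66 → 3-byte form EE BD A6 at offsets 3–5.
U+0161 → 2-byte form C5 A1 at offsets 6–7.
U+431D → 3-byte form E4 8C 9D at offsets 8–10.
Offset 8 falls in char 4's range; it's byte 1 of E4 8C 9D = 0xE4.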